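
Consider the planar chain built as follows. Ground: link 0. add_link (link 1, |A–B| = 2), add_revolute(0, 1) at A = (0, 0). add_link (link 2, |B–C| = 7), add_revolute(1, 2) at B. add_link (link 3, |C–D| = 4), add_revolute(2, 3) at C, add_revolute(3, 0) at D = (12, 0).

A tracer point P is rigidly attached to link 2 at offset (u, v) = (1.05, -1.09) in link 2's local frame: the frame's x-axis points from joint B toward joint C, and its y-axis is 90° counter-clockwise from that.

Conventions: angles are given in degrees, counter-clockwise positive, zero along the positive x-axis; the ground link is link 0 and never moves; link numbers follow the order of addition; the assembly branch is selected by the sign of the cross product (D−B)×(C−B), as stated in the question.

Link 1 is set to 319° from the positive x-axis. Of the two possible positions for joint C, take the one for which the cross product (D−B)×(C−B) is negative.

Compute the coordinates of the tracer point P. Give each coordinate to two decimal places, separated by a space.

A=(0,0), D=(12.00,0)
B = A + 2.00·(cos319°, sin319°) = (1.5094, -1.3121)
|BD| = 10.5723
circle(B,7.00) ∩ circle(D,4.00): a=6.8468, h=1.4563
  candidates: C₊=(8.1226,0.9827) cross=15.396; C₋=(8.4841,-1.9074) cross=-15.396
  branch - wants cross < 0 → take C=(8.4841,-1.9074) (cross=-15.396)
ex = (C−B)/|BC| = (0.9964,-0.0850); ey = (0.0850,0.9964)
P = B + 1.05·ex + -1.09·ey = (2.4629,-2.4875)

2.46 -2.49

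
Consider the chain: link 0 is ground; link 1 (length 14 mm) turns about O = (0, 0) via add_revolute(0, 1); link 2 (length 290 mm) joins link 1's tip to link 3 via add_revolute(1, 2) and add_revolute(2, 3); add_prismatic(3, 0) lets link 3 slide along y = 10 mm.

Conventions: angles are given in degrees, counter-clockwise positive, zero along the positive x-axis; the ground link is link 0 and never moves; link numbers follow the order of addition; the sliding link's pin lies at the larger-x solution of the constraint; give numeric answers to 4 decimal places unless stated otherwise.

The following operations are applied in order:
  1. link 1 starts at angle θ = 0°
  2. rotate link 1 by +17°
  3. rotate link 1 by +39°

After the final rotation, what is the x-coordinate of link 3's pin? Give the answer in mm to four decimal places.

geometry: r = 14 mm, L = 290 mm, e = 10 mm; θ starts at 0°
rotate link 1 by +17°: θ ← 0° +17° = 17°
rotate link 1 by +39°: θ ← 17° +39° = 56°
crank pin P = (r cos θ, r sin θ) = (7.828701, 11.606526)
h = r sin θ − e = 11.606526 − 10 = 1.606526
x = r cos θ + √(L² − h²) = 7.828701 + 289.995550 = 297.824251

297.8243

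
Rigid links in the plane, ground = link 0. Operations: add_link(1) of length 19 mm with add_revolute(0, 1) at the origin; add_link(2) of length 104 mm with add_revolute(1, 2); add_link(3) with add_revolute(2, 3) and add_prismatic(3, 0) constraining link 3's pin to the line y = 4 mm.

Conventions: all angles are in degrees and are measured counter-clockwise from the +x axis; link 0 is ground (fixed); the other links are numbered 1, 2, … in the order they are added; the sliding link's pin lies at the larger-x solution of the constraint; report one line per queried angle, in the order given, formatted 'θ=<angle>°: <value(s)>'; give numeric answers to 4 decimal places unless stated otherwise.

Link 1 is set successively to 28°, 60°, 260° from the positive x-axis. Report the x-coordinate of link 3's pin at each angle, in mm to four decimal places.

geometry: r = 19 mm, L = 104 mm, e = 4 mm
θ=28°: crank pin P = (r cos θ, r sin θ) = (16.776004, 8.919960)
θ=28°: h = r sin θ − e = 8.919960 − 4 = 4.919960
θ=28°: x = r cos θ + √(L² − h²) = 16.776004 + 103.883560 = 120.659564
θ=60°: crank pin P = (r cos θ, r sin θ) = (9.500000, 16.454483)
θ=60°: h = r sin θ − e = 16.454483 − 4 = 12.454483
θ=60°: x = r cos θ + √(L² − h²) = 9.500000 + 103.251566 = 112.751566
θ=260°: crank pin P = (r cos θ, r sin θ) = (-3.299315, -18.711347)
θ=260°: h = r sin θ − e = -18.711347 − 4 = -22.711347
θ=260°: x = r cos θ + √(L² − h²) = -3.299315 + 101.489875 = 98.190560

θ=28°: 120.6596
θ=60°: 112.7516
θ=260°: 98.1906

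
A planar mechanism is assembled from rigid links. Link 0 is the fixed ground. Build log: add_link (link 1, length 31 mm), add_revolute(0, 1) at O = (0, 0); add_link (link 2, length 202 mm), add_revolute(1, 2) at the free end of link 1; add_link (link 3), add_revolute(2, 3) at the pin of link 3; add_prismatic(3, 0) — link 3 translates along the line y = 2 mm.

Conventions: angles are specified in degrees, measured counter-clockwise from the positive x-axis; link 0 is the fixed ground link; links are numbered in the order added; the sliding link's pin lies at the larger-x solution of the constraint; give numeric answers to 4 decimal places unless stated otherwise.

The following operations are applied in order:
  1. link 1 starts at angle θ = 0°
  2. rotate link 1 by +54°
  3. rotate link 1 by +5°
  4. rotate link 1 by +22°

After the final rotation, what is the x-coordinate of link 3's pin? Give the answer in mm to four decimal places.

geometry: r = 31 mm, L = 202 mm, e = 2 mm; θ starts at 0°
rotate link 1 by +54°: θ ← 0° +54° = 54°
rotate link 1 by +5°: θ ← 54° +5° = 59°
rotate link 1 by +22°: θ ← 59° +22° = 81°
crank pin P = (r cos θ, r sin θ) = (4.849468, 30.618339)
h = r sin θ − e = 30.618339 − 2 = 28.618339
x = r cos θ + √(L² − h²) = 4.849468 + 199.962473 = 204.811942

204.8119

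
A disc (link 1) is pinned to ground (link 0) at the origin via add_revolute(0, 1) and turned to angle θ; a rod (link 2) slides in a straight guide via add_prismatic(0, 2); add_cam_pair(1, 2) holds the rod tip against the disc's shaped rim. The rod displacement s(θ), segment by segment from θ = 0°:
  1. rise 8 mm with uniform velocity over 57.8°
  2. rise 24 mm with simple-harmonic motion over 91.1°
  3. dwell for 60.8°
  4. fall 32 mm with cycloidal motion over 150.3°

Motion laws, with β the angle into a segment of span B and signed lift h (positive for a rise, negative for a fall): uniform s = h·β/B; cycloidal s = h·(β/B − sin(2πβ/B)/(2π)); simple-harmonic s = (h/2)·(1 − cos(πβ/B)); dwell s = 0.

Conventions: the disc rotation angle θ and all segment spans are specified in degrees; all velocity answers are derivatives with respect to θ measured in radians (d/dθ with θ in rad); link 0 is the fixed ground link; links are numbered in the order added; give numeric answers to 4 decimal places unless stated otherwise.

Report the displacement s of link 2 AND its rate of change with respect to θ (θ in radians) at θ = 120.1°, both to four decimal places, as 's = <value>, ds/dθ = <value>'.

segment 1 (0° to 57.8°, uniform, h = 8) is passed completely: s = 0.0000 + (8) = 8.0000
θ = 120.1° falls in segment 2 (57.8° to 148.9°, simple-harmonic, h = 24): β = 120.1 − 57.8 = 62.3°, B = 91.1°; Δs = 24/2·(1 − cos(π·0.6839)) = 18.5524; s = 8.0000 + 18.5524 = 26.5524
velocity in seg [57.8°–148.9°] (simple-harmonic), θ in radians: β = 62.3° = 1.0873 rad, B = 91.1° = 1.5900 rad; ds/dθ = (πh/(2B)) sin(πβ/B) = (π·24/(2·1.5900)) sin(π·0.6839) = 19.863502 mm/rad

s = 26.5524, ds/dθ = 19.8635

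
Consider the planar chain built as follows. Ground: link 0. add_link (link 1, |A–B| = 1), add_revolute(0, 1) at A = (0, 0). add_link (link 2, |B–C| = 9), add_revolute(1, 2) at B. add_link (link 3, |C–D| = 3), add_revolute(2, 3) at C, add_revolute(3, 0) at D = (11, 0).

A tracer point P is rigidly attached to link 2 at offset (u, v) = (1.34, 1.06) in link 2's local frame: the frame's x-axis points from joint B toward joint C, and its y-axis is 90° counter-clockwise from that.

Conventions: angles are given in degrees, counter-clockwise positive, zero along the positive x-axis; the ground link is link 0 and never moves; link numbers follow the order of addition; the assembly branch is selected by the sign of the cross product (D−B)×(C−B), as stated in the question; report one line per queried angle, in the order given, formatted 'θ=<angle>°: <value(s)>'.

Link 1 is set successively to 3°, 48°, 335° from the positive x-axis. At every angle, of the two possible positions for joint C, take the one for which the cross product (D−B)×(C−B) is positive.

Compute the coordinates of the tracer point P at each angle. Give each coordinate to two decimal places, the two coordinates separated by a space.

A=(0,0), D=(11.00,0)
θ=3°: B = A + 1.00·(cos3°, sin3°) = (0.9986, 0.0523)
θ=3°: |BD| = 10.0015
θ=3°: circle(B,9.00) ∩ circle(D,3.00): a=8.6002, h=2.6526
θ=3°:   candidates: C₊=(9.6126,2.6599) cross=26.530; C₋=(9.5848,-2.6452) cross=-26.530
θ=3°:   branch + wants cross > 0 → take C=(9.6126,2.6599) (cross=26.530)
θ=3°: ex = (C−B)/|BC| = (0.9571,0.2897); ey = (-0.2897,0.9571)
θ=3°: P = B + 1.34·ex + 1.06·ey = (1.9740,1.4551)
θ=48°: B = A + 1.00·(cos48°, sin48°) = (0.6691, 0.7431)
θ=48°: |BD| = 10.3576
θ=48°: circle(B,9.00) ∩ circle(D,3.00): a=8.6545, h=2.4697
θ=48°:   candidates: C₊=(9.4785,2.5856) cross=25.580; C₋=(9.1241,-2.3412) cross=-25.580
θ=48°:   branch + wants cross > 0 → take C=(9.4785,2.5856) (cross=25.580)
θ=48°: ex = (C−B)/|BC| = (0.9788,0.2047); ey = (-0.2047,0.9788)
θ=48°: P = B + 1.34·ex + 1.06·ey = (1.7638,2.0550)
θ=335°: B = A + 1.00·(cos335°, sin335°) = (0.9063, -0.4226)
θ=335°: |BD| = 10.1025
θ=335°: circle(B,9.00) ∩ circle(D,3.00): a=8.6147, h=2.6051
θ=335°:   candidates: C₊=(9.4045,2.5406) cross=26.318; C₋=(9.6225,-2.6650) cross=-26.318
θ=335°:   branch + wants cross > 0 → take C=(9.4045,2.5406) (cross=26.318)
θ=335°: ex = (C−B)/|BC| = (0.9442,0.3292); ey = (-0.3292,0.9442)
θ=335°: P = B + 1.34·ex + 1.06·ey = (1.8226,1.0195)

θ=3°: 1.97 1.46
θ=48°: 1.76 2.06
θ=335°: 1.82 1.02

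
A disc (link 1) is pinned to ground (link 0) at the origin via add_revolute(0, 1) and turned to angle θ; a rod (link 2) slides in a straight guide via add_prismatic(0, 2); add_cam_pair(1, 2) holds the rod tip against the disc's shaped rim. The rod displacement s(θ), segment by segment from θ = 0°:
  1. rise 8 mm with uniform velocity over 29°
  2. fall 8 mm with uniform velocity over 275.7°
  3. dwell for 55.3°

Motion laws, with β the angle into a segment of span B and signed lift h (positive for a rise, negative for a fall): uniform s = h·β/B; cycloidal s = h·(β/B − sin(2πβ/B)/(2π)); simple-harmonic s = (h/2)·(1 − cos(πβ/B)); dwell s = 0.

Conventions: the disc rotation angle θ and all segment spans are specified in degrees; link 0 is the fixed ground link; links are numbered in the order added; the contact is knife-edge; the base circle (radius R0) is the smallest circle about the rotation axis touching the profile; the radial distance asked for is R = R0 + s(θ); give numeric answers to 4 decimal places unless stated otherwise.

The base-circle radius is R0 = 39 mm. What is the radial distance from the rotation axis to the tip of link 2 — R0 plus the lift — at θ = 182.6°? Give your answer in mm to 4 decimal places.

segment 1 (0° to 29°, uniform, h = 8) is passed completely: s = 0.0000 + (8) = 8.0000
θ = 182.6° falls in segment 2 (29° to 304.7°, uniform, h = -8): β = 182.6 − 29 = 153.6°, B = 275.7°; Δs = -8·153.6/275.7 = -4.4570; s = 8.0000 − 4.4570 = 3.5430
R = R0 + s = 39 + 3.5430 = 42.5430

42.5430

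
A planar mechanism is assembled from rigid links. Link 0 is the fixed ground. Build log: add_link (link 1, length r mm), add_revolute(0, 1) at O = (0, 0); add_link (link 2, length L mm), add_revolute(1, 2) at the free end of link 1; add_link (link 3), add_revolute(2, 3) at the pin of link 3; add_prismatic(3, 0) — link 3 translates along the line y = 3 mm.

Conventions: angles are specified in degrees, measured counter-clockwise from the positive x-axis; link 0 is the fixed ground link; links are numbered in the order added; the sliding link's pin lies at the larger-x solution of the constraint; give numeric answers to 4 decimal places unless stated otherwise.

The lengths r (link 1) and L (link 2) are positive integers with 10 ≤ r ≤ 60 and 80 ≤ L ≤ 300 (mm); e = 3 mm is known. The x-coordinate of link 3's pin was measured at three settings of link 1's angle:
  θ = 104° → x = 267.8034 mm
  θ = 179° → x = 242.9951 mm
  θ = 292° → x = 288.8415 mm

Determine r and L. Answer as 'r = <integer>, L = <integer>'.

constraint per measurement: (x − r cos θ)² + (r sin θ − e)² = L²
subtracting the θ₁ and θ₂ equations cancels the r² and L² terms:
r = (x₁² − x₂²) / (2[(x₁cos θ₁ + e sin θ₁) − (x₂cos θ₂ + e sin θ₂)]) = 35.0000 → r = 35
L² = (x₁ − r cos θ₁)² + (r sin θ₁ − e)² = 77284.0244 → L = 278.0000 → L = 278
check at θ₃=292°: x = 288.8415 (printed 288.8415) ✓

r = 35, L = 278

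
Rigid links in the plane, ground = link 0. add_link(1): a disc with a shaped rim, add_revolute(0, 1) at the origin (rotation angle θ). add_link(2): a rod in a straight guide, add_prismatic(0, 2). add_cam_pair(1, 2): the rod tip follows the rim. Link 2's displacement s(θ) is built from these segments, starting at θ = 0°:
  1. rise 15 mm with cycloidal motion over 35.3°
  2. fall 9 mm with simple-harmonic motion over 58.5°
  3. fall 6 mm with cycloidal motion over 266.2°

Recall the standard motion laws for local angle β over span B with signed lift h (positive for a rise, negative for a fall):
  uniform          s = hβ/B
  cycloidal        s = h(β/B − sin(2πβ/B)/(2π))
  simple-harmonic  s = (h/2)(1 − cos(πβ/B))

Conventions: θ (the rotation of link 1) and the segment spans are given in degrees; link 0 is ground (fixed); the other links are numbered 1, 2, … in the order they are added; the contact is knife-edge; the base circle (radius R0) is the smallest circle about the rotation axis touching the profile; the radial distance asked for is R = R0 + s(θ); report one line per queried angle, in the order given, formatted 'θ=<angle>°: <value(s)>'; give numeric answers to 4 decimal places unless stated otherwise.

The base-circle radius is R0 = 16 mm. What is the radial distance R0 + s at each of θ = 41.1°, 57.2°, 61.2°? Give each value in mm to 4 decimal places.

segment 1 (0° to 35.3°, cycloidal, h = 15) is passed completely: s = 0.0000 + (15) = 15.0000
θ = 41.1° falls in segment 2 (35.3° to 93.8°, simple-harmonic, h = -9): β = 41.1 − 35.3 = 5.8°, B = 58.5°; Δs = -9/2·(1 − cos(π·0.0991)) = -0.2165; s = 15.0000 − 0.2165 = 14.7835
θ = 57.2° falls in segment 2 (35.3° to 93.8°, simple-harmonic, h = -9): β = 57.2 − 35.3 = 21.9°, B = 58.5°; Δs = -9/2·(1 − cos(π·0.3744)) = -2.7696; s = 15.0000 − 2.7696 = 12.2304
θ = 61.2° falls in segment 2 (35.3° to 93.8°, simple-harmonic, h = -9): β = 61.2 − 35.3 = 25.9°, B = 58.5°; Δs = -9/2·(1 − cos(π·0.4427)) = -3.6948; s = 15.0000 − 3.6948 = 11.3052
θ=41.1°: R = R0 + s = 16 + 14.7835 = 30.7835
θ=57.2°: R = R0 + s = 16 + 12.2304 = 28.2304
θ=61.2°: R = R0 + s = 16 + 11.3052 = 27.3052

θ=41.1°: 30.7835
θ=57.2°: 28.2304
θ=61.2°: 27.3052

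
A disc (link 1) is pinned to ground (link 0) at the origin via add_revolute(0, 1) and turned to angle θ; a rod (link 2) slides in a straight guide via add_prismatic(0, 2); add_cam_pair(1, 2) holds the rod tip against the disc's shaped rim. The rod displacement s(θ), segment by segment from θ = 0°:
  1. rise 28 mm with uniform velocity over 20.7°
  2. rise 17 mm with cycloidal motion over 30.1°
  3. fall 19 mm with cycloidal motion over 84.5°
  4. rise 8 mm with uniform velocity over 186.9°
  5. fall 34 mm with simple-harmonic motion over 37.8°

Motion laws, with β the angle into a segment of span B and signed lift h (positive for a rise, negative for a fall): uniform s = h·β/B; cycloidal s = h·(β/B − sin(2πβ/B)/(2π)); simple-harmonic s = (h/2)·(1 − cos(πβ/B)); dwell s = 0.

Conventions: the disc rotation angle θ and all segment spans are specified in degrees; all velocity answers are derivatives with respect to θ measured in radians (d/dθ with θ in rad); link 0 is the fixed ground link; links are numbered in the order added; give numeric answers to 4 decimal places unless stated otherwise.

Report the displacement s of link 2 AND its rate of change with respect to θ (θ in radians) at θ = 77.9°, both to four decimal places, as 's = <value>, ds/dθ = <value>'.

segment 1 (0° to 20.7°, uniform, h = 28) is passed completely: s = 0.0000 + (28) = 28.0000
segment 2 (20.7° to 50.8°, cycloidal, h = 17) is passed completely: s = 28.0000 + (17) = 45.0000
θ = 77.9° falls in segment 3 (50.8° to 135.3°, cycloidal, h = -19): β = 77.9 − 50.8 = 27.1°, B = 84.5°; Δs = -19·(0.3207 − sin(2π·0.3207)/(2π)) = -3.3631; s = 45.0000 − 3.3631 = 41.6369
velocity in seg [50.8°–135.3°] (cycloidal), θ in radians: β = 27.1° = 0.4730 rad, B = 84.5° = 1.4748 rad; ds/dθ = (h/B)(1 − cos(2πβ/B)) = ((-19)/1.4748)(1 − cos(2π·0.3207)) = -18.420373 mm/rad

s = 41.6369, ds/dθ = -18.4204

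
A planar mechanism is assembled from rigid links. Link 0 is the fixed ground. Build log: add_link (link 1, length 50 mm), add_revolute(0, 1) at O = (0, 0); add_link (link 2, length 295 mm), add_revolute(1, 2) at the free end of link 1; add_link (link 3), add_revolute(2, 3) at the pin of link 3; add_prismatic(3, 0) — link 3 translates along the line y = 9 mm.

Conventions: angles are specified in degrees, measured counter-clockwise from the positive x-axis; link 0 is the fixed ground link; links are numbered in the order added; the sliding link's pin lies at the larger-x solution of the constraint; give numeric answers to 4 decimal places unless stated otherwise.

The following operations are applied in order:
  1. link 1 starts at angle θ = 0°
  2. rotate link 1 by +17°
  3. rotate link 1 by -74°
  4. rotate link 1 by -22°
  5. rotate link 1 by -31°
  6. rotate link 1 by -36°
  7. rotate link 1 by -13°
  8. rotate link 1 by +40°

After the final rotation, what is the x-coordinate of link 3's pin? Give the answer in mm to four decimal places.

geometry: r = 50 mm, L = 295 mm, e = 9 mm; θ starts at 0°
rotate link 1 by +17°: θ ← 0° +17° = 17°
rotate link 1 by -74°: θ ← 17° -74° = -57°
rotate link 1 by -22°: θ ← -57° -22° = -79°
rotate link 1 by -31°: θ ← -79° -31° = -110°
rotate link 1 by -36°: θ ← -110° -36° = -146°
rotate link 1 by -13°: θ ← -146° -13° = -159°
rotate link 1 by +40°: θ ← -159° +40° = -119°
crank pin P = (r cos θ, r sin θ) = (-24.240481, -43.730985)
h = r sin θ − e = -43.730985 − 9 = -52.730985
x = r cos θ + √(L² − h²) = -24.240481 + 290.248933 = 266.008452

266.0085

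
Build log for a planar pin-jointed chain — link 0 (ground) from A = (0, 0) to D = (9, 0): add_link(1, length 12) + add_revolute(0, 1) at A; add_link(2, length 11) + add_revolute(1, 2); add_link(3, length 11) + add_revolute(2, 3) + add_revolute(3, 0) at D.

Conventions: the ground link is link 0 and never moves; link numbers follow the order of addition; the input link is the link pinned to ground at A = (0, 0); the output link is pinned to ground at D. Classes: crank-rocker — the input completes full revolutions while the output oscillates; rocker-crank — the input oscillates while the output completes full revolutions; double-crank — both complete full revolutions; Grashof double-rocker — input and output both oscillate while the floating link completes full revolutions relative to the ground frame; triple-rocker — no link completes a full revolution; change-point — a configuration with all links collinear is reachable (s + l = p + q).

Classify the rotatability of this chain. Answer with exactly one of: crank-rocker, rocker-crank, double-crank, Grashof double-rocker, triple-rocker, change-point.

lengths: ground=9, input=12, coupler=11, output=11
sorted: s=9 (shortest), l=12 (longest), p+q=22
s + l = 21 vs p + q = 22
s + l < p + q (Grashof) with shortest = ground link → double-crank

double-crank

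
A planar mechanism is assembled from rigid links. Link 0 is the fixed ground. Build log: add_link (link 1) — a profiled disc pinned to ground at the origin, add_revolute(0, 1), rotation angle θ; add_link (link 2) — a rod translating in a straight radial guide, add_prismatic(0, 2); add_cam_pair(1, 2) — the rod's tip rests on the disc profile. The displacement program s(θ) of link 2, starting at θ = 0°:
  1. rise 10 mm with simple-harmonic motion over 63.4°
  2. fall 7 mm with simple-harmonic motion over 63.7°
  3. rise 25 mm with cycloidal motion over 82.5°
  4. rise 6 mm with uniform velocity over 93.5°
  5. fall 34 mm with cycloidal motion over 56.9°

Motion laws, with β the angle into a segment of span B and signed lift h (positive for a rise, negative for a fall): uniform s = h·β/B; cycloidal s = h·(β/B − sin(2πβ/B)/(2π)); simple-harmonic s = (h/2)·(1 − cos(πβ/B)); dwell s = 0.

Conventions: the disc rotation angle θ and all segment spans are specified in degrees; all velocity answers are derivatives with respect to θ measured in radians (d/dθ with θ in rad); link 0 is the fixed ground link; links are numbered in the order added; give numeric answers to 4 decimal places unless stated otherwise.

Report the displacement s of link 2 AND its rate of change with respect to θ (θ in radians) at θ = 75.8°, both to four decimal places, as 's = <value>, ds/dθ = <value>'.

seg 1 [0°–63.4°] simple-harmonic, h=10: full span → s += 10 → s = 10.0000
seg 2 [63.4°–127.1°] simple-harmonic, h=-7: θ=75.8° here. β=12.4, B=63.7. -7/2·(1 − cos(π·0.1947)) = -0.6343 → s = 9.3657
velocity in seg [63.4°–127.1°] (simple-harmonic), θ in radians: β = 12.4° = 0.2164 rad, B = 63.7° = 1.1118 rad; ds/dθ = (πh/(2B)) sin(πβ/B) = (π·(-7)/(2·1.1118)) sin(π·0.1947) = -5.678282 mm/rad

s = 9.3657, ds/dθ = -5.6783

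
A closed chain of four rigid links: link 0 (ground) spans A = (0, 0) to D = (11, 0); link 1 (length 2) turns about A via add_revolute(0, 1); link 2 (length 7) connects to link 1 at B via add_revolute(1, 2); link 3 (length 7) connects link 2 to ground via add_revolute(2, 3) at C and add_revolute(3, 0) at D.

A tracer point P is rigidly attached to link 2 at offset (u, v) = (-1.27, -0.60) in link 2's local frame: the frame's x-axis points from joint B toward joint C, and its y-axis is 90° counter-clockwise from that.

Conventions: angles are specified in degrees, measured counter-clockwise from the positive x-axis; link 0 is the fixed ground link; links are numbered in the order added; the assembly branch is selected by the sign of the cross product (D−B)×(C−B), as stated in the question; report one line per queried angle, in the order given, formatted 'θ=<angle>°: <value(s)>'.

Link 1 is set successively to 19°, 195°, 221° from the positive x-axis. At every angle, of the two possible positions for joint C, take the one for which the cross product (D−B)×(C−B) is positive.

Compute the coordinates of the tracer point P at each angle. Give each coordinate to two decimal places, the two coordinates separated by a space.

A=(0,0), D=(11.00,0)
θ=19°: B = A + 2.00·(cos19°, sin19°) = (1.8910, 0.6511)
θ=19°: |BD| = 9.1322
θ=19°: circle(B,7.00) ∩ circle(D,7.00): a=4.5661, h=5.3057
θ=19°:   candidates: C₊=(6.8238,5.6178) cross=48.453; C₋=(6.0672,-4.9667) cross=-48.453
θ=19°:   branch + wants cross > 0 → take C=(6.8238,5.6178) (cross=48.453)
θ=19°: ex = (C−B)/|BC| = (0.7047,0.7095); ey = (-0.7095,0.7047)
θ=19°: P = B + -1.27·ex + -0.60·ey = (1.4218,-0.6728)
θ=195°: B = A + 2.00·(cos195°, sin195°) = (-1.9319, -0.5176)
θ=195°: |BD| = 12.9422
θ=195°: circle(B,7.00) ∩ circle(D,7.00): a=6.4711, h=2.6692
θ=195°:   candidates: C₊=(4.4273,2.4083) cross=34.546; C₋=(4.6408,-2.9259) cross=-34.546
θ=195°:   branch + wants cross > 0 → take C=(4.4273,2.4083) (cross=34.546)
θ=195°: ex = (C−B)/|BC| = (0.9085,0.4180); ey = (-0.4180,0.9085)
θ=195°: P = B + -1.27·ex + -0.60·ey = (-2.8348,-1.5936)
θ=221°: B = A + 2.00·(cos221°, sin221°) = (-1.5094, -1.3121)
θ=221°: |BD| = 12.5780
θ=221°: circle(B,7.00) ∩ circle(D,7.00): a=6.2890, h=3.0738
θ=221°:   candidates: C₊=(4.4246,2.4010) cross=38.662; C₋=(5.0659,-3.7131) cross=-38.662
θ=221°:   branch + wants cross > 0 → take C=(4.4246,2.4010) (cross=38.662)
θ=221°: ex = (C−B)/|BC| = (0.8477,0.5304); ey = (-0.5304,0.8477)
θ=221°: P = B + -1.27·ex + -0.60·ey = (-2.2678,-2.4944)

θ=19°: 1.42 -0.67
θ=195°: -2.83 -1.59
θ=221°: -2.27 -2.49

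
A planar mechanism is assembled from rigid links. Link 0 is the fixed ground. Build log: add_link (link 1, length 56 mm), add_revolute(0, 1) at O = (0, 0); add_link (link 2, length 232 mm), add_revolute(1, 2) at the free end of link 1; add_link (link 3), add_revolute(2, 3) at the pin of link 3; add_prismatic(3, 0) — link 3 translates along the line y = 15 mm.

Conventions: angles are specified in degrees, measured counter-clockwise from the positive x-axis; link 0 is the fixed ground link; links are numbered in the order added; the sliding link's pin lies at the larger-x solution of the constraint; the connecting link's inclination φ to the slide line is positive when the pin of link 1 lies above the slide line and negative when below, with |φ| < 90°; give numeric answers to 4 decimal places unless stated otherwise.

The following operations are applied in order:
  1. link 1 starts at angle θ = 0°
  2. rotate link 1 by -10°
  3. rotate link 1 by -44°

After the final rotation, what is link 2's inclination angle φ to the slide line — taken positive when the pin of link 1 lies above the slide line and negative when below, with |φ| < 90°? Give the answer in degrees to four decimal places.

geometry: r = 56 mm, L = 232 mm, e = 15 mm; θ starts at 0°
rotate link 1 by -10°: θ ← 0° -10° = -10°
rotate link 1 by -44°: θ ← -10° -44° = -54°
h = r sin θ − e = -45.304952 − 15 = -60.304952
sin φ = h / L = -60.304952 / 232 = -0.25993514
φ = arcsin(-0.25993514) = -15.066213°

-15.0662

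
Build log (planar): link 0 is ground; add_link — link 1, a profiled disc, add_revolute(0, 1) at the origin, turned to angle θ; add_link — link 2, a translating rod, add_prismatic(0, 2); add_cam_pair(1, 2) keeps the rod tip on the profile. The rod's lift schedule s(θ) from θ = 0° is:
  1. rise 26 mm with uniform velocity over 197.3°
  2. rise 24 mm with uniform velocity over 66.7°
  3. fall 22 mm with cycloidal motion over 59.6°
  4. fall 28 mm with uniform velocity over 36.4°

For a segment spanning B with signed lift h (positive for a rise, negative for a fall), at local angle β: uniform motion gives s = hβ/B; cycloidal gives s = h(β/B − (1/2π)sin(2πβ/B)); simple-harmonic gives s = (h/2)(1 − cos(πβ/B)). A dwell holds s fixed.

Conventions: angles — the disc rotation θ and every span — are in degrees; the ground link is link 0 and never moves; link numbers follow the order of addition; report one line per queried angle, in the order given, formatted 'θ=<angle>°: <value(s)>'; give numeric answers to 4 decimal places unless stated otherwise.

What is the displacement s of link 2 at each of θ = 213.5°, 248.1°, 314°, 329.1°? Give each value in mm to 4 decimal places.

seg 1 [0°–197.3°] uniform, h=26: full span → s += 26 → s = 26.0000
seg 2 [197.3°–264°] uniform, h=24: θ=213.5° here. β=16.2, B=66.7. 24·16.2/66.7 = 5.8291 → s = 31.8291
seg 2 [197.3°–264°] uniform, h=24: θ=248.1° here. β=50.8, B=66.7. 24·50.8/66.7 = 18.2789 → s = 44.2789
seg 2 [197.3°–264°] uniform, h=24: full span → s += 24 → s = 50.0000
seg 3 [264°–323.6°] cycloidal, h=-22: θ=314° here. β=50, B=59.6. -22·(0.8389 − sin(2π·0.8389)/(2π)) = -21.4253 → s = 28.5747
seg 3 [264°–323.6°] cycloidal, h=-22: full span → s += -22 → s = 28.0000
seg 4 [323.6°–360°] uniform, h=-28: θ=329.1° here. β=5.5, B=36.4. -28·5.5/36.4 = -4.2308 → s = 23.7692

θ=213.5°: 31.8291
θ=248.1°: 44.2789
θ=314°: 28.5747
θ=329.1°: 23.7692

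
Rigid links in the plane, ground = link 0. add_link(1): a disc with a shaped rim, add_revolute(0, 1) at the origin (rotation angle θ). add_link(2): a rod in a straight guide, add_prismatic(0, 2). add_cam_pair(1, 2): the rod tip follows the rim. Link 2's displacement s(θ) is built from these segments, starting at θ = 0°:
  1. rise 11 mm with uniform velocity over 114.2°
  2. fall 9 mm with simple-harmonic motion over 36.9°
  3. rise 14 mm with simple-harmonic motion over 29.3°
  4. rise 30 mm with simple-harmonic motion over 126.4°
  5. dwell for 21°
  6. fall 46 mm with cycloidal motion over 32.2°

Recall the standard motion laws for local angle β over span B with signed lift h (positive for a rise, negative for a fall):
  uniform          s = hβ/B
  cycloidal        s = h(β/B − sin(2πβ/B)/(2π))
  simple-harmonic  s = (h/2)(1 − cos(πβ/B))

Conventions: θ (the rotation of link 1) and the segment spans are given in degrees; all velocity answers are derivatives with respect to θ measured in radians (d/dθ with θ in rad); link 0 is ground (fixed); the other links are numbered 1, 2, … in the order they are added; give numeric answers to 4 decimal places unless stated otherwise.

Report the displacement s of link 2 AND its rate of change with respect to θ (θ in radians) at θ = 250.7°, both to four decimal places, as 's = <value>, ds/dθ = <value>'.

segment 1 (0° to 114.2°, uniform, h = 11) is passed completely: s = 0.0000 + (11) = 11.0000
segment 2 (114.2° to 151.1°, simple-harmonic, h = -9) is passed completely: s = 11.0000 + (-9) = 2.0000
segment 3 (151.1° to 180.4°, simple-harmonic, h = 14) is passed completely: s = 2.0000 + (14) = 16.0000
θ = 250.7° falls in segment 4 (180.4° to 306.8°, simple-harmonic, h = 30): β = 250.7 − 180.4 = 70.3°, B = 126.4°; Δs = 30/2·(1 − cos(π·0.5562)) = 17.6333; s = 16.0000 + 17.6333 = 33.6333
velocity in seg [180.4°–306.8°] (simple-harmonic), θ in radians: β = 70.3° = 1.2270 rad, B = 126.4° = 2.2061 rad; ds/dθ = (πh/(2B)) sin(πβ/B) = (π·30/(2·2.2061)) sin(π·0.5562) = 21.029032 mm/rad

s = 33.6333, ds/dθ = 21.0290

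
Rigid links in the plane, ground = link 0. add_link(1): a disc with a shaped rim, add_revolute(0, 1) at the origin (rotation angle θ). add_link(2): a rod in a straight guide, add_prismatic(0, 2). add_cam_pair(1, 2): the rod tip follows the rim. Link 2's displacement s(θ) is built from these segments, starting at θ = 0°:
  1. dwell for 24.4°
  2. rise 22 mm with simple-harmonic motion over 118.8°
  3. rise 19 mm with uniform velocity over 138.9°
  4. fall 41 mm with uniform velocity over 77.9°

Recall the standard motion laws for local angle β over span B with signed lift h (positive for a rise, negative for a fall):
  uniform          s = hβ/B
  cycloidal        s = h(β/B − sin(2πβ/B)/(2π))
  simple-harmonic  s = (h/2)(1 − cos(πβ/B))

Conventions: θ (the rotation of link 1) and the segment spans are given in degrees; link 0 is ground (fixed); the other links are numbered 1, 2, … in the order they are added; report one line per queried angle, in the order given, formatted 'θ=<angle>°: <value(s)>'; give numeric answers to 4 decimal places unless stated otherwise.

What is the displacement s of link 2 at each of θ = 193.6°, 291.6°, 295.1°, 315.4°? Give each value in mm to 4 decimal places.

segment 1 (0° to 24.4°, dwell): s unchanged at 0.0000
segment 2 (24.4° to 143.2°, simple-harmonic, h = 22) is passed completely: s = 0.0000 + (22) = 22.0000
θ = 193.6° falls in segment 3 (143.2° to 282.1°, uniform, h = 19): β = 193.6 − 143.2 = 50.4°, B = 138.9°; Δs = 19·50.4/138.9 = 6.8942; s = 22.0000 + 6.8942 = 28.8942
segment 3 (143.2° to 282.1°, uniform, h = 19) is passed completely: s = 22.0000 + (19) = 41.0000
θ = 291.6° falls in segment 4 (282.1° to 360°, uniform, h = -41): β = 291.6 − 282.1 = 9.5°, B = 77.9°; Δs = -41·9.5/77.9 = -5.0000; s = 41.0000 − 5.0000 = 36.0000
θ = 295.1° falls in segment 4 (282.1° to 360°, uniform, h = -41): β = 295.1 − 282.1 = 13°, B = 77.9°; Δs = -41·13/77.9 = -6.8421; s = 41.0000 − 6.8421 = 34.1579
θ = 315.4° falls in segment 4 (282.1° to 360°, uniform, h = -41): β = 315.4 − 282.1 = 33.3°, B = 77.9°; Δs = -41·33.3/77.9 = -17.5263; s = 41.0000 − 17.5263 = 23.4737

θ=193.6°: 28.8942
θ=291.6°: 36.0000
θ=295.1°: 34.1579
θ=315.4°: 23.4737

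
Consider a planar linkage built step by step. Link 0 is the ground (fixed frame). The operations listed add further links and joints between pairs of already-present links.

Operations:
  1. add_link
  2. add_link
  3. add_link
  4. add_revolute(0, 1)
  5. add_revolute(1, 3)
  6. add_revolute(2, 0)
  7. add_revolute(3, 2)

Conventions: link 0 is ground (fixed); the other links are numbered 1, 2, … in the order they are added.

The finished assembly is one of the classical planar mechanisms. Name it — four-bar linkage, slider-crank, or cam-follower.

links: 4 (incl. ground); joints: 4 revolute, 0 prismatic, 0 higher (cam) pair, forming one closed loop
4 links in a single 4R loop → four-bar linkage

four-bar linkage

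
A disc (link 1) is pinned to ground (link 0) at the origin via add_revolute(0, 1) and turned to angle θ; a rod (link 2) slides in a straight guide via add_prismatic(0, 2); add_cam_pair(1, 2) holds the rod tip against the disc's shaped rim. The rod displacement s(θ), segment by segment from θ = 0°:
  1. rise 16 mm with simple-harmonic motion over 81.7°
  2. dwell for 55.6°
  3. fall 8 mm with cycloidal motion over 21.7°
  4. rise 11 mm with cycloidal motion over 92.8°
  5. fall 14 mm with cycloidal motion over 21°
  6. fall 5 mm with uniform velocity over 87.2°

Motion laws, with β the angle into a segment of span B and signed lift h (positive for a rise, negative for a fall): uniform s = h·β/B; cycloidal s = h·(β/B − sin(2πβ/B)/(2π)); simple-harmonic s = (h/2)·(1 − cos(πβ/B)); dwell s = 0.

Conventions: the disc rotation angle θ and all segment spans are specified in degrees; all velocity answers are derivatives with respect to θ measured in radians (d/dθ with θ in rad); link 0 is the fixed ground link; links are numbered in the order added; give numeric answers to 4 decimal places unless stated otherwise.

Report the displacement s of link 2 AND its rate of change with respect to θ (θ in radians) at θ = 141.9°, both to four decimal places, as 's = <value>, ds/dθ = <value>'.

segment 1 (0° to 81.7°, simple-harmonic, h = 16) is passed completely: s = 0.0000 + (16) = 16.0000
segment 2 (81.7° to 137.3°, dwell): s unchanged at 16.0000
θ = 141.9° falls in segment 3 (137.3° to 159°, cycloidal, h = -8): β = 141.9 − 137.3 = 4.6°, B = 21.7°; Δs = -8·(0.2120 − sin(2π·0.2120)/(2π)) = -0.4588; s = 16.0000 − 0.4588 = 15.5412
velocity in seg [137.3°–159°] (cycloidal), θ in radians: β = 4.6° = 0.0803 rad, B = 21.7° = 0.3787 rad; ds/dθ = (h/B)(1 − cos(2πβ/B)) = ((-8)/0.3787)(1 − cos(2π·0.2120)) = -16.124954 mm/rad

s = 15.5412, ds/dθ = -16.1250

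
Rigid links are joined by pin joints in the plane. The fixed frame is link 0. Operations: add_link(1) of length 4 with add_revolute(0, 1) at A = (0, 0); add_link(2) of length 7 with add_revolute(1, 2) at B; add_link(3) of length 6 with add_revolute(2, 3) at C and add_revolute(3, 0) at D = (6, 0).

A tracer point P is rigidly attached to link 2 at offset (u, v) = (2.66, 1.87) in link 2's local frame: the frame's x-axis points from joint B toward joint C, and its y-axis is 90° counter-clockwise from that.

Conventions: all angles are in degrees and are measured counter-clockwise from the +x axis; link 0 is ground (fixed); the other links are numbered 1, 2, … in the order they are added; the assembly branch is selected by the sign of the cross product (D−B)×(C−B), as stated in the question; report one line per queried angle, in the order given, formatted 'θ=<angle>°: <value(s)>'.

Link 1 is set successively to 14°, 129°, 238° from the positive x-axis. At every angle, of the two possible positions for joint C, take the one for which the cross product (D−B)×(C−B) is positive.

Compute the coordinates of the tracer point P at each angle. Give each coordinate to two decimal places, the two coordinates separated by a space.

A=(0,0), D=(6.00,0)
θ=14°: B = A + 4.00·(cos14°, sin14°) = (3.8812, 0.9677)
θ=14°: |BD| = 2.3293
θ=14°: circle(B,7.00) ∩ circle(D,6.00): a=3.9552, h=5.7755
θ=14°:   candidates: C₊=(9.8782,4.5781) cross=13.453; C₋=(5.0795,-5.9290) cross=-13.453
θ=14°:   branch + wants cross > 0 → take C=(9.8782,4.5781) (cross=13.453)
θ=14°: ex = (C−B)/|BC| = (0.8567,0.5158); ey = (-0.5158,0.8567)
θ=14°: P = B + 2.66·ex + 1.87·ey = (5.1956,3.9417)
θ=129°: B = A + 4.00·(cos129°, sin129°) = (-2.5173, 3.1086)
θ=129°: |BD| = 9.0668
θ=129°: circle(B,7.00) ∩ circle(D,6.00): a=5.2503, h=4.6297
θ=129°:   candidates: C₊=(4.0021,5.6576) cross=41.977; C₋=(0.8275,-3.0406) cross=-41.977
θ=129°:   branch + wants cross > 0 → take C=(4.0021,5.6576) (cross=41.977)
θ=129°: ex = (C−B)/|BC| = (0.9313,0.3641); ey = (-0.3641,0.9313)
θ=129°: P = B + 2.66·ex + 1.87·ey = (-0.7209,5.8188)
θ=238°: B = A + 4.00·(cos238°, sin238°) = (-2.1197, -3.3922)
θ=238°: |BD| = 8.7998
θ=238°: circle(B,7.00) ∩ circle(D,6.00): a=5.1385, h=4.7535
θ=238°:   candidates: C₊=(0.7893,2.9747) cross=41.829; C₋=(4.4541,-5.7974) cross=-41.829
θ=238°:   branch + wants cross > 0 → take C=(0.7893,2.9747) (cross=41.829)
θ=238°: ex = (C−B)/|BC| = (0.4156,0.9096); ey = (-0.9096,0.4156)
θ=238°: P = B + 2.66·ex + 1.87·ey = (-2.7151,-0.1956)

θ=14°: 5.20 3.94
θ=129°: -0.72 5.82
θ=238°: -2.72 -0.20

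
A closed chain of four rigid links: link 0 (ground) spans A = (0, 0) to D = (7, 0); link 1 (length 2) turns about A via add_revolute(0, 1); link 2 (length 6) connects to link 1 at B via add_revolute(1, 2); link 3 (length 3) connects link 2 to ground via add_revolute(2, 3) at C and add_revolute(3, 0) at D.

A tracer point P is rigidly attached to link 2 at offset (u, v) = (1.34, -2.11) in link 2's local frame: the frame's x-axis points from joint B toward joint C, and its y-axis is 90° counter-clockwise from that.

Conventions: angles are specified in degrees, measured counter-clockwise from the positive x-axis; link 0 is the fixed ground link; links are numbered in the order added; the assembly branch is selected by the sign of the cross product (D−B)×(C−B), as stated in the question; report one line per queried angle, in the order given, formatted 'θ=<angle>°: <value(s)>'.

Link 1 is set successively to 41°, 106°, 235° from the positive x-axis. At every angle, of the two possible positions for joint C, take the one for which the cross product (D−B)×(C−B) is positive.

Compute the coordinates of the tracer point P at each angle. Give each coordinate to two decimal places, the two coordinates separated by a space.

A=(0,0), D=(7.00,0)
θ=41°: B = A + 2.00·(cos41°, sin41°) = (1.5094, 1.3121)
θ=41°: |BD| = 5.6452
θ=41°: circle(B,6.00) ∩ circle(D,3.00): a=5.2140, h=2.9689
θ=41°:   candidates: C₊=(7.2707,2.9878) cross=16.760; C₋=(5.8906,-2.7873) cross=-16.760
θ=41°:   branch + wants cross > 0 → take C=(7.2707,2.9878) (cross=16.760)
θ=41°: ex = (C−B)/|BC| = (0.9602,0.2793); ey = (-0.2793,0.9602)
θ=41°: P = B + 1.34·ex + -2.11·ey = (3.3854,-0.3397)
θ=106°: B = A + 2.00·(cos106°, sin106°) = (-0.5513, 1.9225)
θ=106°: |BD| = 7.7922
θ=106°: circle(B,6.00) ∩ circle(D,3.00): a=5.6286, h=2.0782
θ=106°:   candidates: C₊=(5.4161,2.5478) cross=16.194; C₋=(4.3906,-1.4802) cross=-16.194
θ=106°:   branch + wants cross > 0 → take C=(5.4161,2.5478) (cross=16.194)
θ=106°: ex = (C−B)/|BC| = (0.9946,0.1042); ey = (-0.1042,0.9946)
θ=106°: P = B + 1.34·ex + -2.11·ey = (1.0013,-0.0364)
θ=235°: B = A + 2.00·(cos235°, sin235°) = (-1.1472, -1.6383)
θ=235°: |BD| = 8.3102
θ=235°: circle(B,6.00) ∩ circle(D,3.00): a=5.7796, h=1.6112
θ=235°:   candidates: C₊=(4.2014,1.0807) cross=13.389; C₋=(4.8367,-2.0785) cross=-13.389
θ=235°:   branch + wants cross > 0 → take C=(4.2014,1.0807) (cross=13.389)
θ=235°: ex = (C−B)/|BC| = (0.8914,0.4532); ey = (-0.4532,0.8914)
θ=235°: P = B + 1.34·ex + -2.11·ey = (1.0035,-2.9120)

θ=41°: 3.39 -0.34
θ=106°: 1.00 -0.04
θ=235°: 1.00 -2.91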